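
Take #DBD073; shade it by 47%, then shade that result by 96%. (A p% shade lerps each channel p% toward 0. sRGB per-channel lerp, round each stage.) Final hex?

#050402

#DBD073 is rgb(219, 208, 115).
A 47% shade moves each channel 47% toward 0:
  R: 219 − 102.93 = 116.07 → 116
  G: 208 − 97.76 = 110.24 → 110
  B: 115 − 54.05 = 60.95 → 61
After the shade: rgb(116, 110, 61) = #746E3D.
Lerp each channel 96% toward 0:
  R: 116 − 111.36 = 4.64 → 5
  G: 110 − 105.6 = 4.4 → 4
  B: 61 − 58.56 = 2.44 → 2
rgb(5, 4, 2) = #050402.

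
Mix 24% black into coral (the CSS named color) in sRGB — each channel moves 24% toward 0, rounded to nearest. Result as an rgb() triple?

rgb(194, 97, 61)

CSS coral is rgb(255, 127, 80).
A 24% shade moves each channel 24% toward 0:
  R: 255 + 0.24×(0−255) = 255 − 61.2 = 193.8 → 194
  G: 127 − 30.48 = 96.52 → 97
  B: 80 − 19.2 = 60.8 → 61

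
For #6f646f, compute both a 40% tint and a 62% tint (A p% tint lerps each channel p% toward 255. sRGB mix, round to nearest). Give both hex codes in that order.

#6f646f is rgb(111, 100, 111).
40% tint:
  R: 111 + 57.6 = 168.6 → 169
  G: 100 + 62 = 162 → 162
  B: 111 + 0.4×(255−111) = 111 + 57.6 = 168.6 → 169
  → #a9a2a9
62% tint:
  R: 111 + 0.62×(255−111) = 111 + 89.28 = 200.28 → 200
  G: 100 + 0.62×(255−100) = 100 + 96.1 = 196.1 → 196
  B: 111 + 0.62×(255−111) = 111 + 89.28 = 200.28 → 200
  → #c8c4c8

#a9a2a9, #c8c4c8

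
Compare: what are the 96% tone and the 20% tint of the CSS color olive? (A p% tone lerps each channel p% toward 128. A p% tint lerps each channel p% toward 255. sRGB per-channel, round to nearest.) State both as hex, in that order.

#80807b, #999933

CSS olive is rgb(128, 128, 0).
96% tone:
  R: 128 + 0.96×(128−128) = 128 + 0 = 128 → 128
  G: 128 + 0.96×(128−128) = 128 + 0 = 128 → 128
  B: 0 + 0.96×(128−0) = 0 + 122.88 = 122.88 → 123
  → #80807b
20% tint:
  R: 128 + 0.2×(255−128) = 128 + 25.4 = 153.4 → 153
  G: 128 + 25.4 = 153.4 → 153
  B: 0 + 0.2×(255−0) = 0 + 51 = 51 → 51
  → #999933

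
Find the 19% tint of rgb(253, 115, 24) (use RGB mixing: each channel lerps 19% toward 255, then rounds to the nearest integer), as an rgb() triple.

Lerp each channel 19% toward 255:
  R: 253 + 0.19×(255−253) = 253 + 0.38 = 253.38 → 253
  G: 115 + 0.19×(255−115) = 115 + 26.6 = 141.6 → 142
  B: 24 + 43.89 = 67.89 → 68

rgb(253, 142, 68)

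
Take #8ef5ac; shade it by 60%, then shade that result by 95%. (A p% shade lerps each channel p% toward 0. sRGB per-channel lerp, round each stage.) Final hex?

#030503

#8ef5ac is rgb(142, 245, 172).
Lerp each channel 60% toward 0:
  R: 142 + 0.6×(0−142) = 142 − 85.2 = 56.8 → 57
  G: 245 − 147 = 98 → 98
  B: 172 + 0.6×(0−172) = 172 − 103.2 = 68.8 → 69
After the shade: rgb(57, 98, 69) = #396245.
Per channel, c → c + 0.95(0 − c):
  R: 57 + 0.95×(0−57) = 57 − 54.15 = 2.85 → 3
  G: 98 − 93.1 = 4.9 → 5
  B: 69 + 0.95×(0−69) = 69 − 65.55 = 3.45 → 3
rgb(3, 5, 3) = #030503.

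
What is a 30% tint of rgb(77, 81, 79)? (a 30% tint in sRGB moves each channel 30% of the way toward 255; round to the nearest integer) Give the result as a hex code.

Lerp each channel 30% toward 255:
  R: 77 + 53.4 = 130.4 → 130
  G: 81 + 52.2 = 133.2 → 133
  B: 79 + 0.3×(255−79) = 79 + 52.8 = 131.8 → 132
rgb(130, 133, 132) = #828584.

#828584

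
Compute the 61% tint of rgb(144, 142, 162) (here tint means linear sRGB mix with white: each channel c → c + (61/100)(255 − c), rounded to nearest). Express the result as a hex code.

Lerp each channel 61% toward 255:
  R: 144 + 67.71 = 211.71 → 212
  G: 142 + 68.93 = 210.93 → 211
  B: 162 + 0.61×(255−162) = 162 + 56.73 = 218.73 → 219
rgb(212, 211, 219) = #D4D3DB.

#D4D3DB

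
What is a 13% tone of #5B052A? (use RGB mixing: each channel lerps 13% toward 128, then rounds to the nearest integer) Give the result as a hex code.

#601535

#5B052A is rgb(91, 5, 42).
Lerp each channel 13% toward 128:
  R: 91 + 4.81 = 95.81 → 96
  G: 5 + 0.13×(128−5) = 5 + 15.99 = 20.99 → 21
  B: 42 + 11.18 = 53.18 → 53
rgb(96, 21, 53) = #601535.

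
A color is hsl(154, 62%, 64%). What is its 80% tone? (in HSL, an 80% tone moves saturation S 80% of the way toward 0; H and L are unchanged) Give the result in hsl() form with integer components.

S moves 80% from 62 toward 0: 62 − 49.6 = 12.4 → 12.
H and L are unchanged.

hsl(154, 12%, 64%)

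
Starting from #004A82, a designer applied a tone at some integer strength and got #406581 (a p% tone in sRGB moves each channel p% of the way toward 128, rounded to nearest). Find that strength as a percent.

#004A82 is rgb(0, 74, 130); #406581 is rgb(64, 101, 129).
On the R channel (widest range): 64 ≈ 0 + (p/100)(128 − 0), so p ≈ 100×(64 − 0)/(128 − 0) = 6400/128 = 50.00.
p = 50 reproduces all three channels after rounding.

50%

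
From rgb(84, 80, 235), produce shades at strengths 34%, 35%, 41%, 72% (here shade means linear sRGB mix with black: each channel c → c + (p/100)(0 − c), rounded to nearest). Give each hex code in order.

34%: (84 − 28.56 = 55.44→55, 80 − 27.2 = 52.8→53, 235 − 79.9 = 155.1→155) → #37359B
35%: (84 − 29.4 = 54.6→55, 80 − 28 = 52→52, 235 − 82.25 = 152.75→153) → #373499
41%: (84 − 34.44 = 49.56→50, 80 − 32.8 = 47.2→47, 235 − 96.35 = 138.65→139) → #322F8B
72%: (84 − 60.48 = 23.52→24, 80 − 57.6 = 22.4→22, 235 − 169.2 = 65.8→66) → #181642

#37359B, #373499, #322F8B, #181642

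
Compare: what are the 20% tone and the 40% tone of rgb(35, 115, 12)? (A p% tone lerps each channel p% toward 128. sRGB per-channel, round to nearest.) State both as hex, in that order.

20% tone:
  R: 35 + 0.2×(128−35) = 35 + 18.6 = 53.6 → 54
  G: 115 + 2.6 = 117.6 → 118
  B: 12 + 23.2 = 35.2 → 35
  → #367623
40% tone:
  R: 35 + 0.4×(128−35) = 35 + 37.2 = 72.2 → 72
  G: 115 + 5.2 = 120.2 → 120
  B: 12 + 0.4×(128−12) = 12 + 46.4 = 58.4 → 58
  → #48783A

#367623, #48783A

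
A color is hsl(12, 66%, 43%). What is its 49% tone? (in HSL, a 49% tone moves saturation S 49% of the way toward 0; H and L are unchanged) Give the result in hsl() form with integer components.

S moves 49% from 66 toward 0: 66 − 32.34 = 33.66 → 34.
H and L are unchanged.

hsl(12, 34%, 43%)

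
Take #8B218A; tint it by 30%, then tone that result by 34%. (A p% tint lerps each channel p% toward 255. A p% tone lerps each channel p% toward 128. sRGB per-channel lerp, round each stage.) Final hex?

#8B218A is rgb(139, 33, 138).
A 30% tint moves each channel 30% toward 255:
  R: 139 + 0.3×(255−139) = 139 + 34.8 = 173.8 → 174
  G: 33 + 66.6 = 99.6 → 100
  B: 138 + 35.1 = 173.1 → 173
After the tint: rgb(174, 100, 173) = #AE64AD.
Per channel, c → c + 0.34(128 − c):
  R: 174 + 0.34×(128−174) = 174 − 15.64 = 158.36 → 158
  G: 100 + 0.34×(128−100) = 100 + 9.52 = 109.52 → 110
  B: 173 − 15.3 = 157.7 → 158
rgb(158, 110, 158) = #9E6E9E.

#9E6E9E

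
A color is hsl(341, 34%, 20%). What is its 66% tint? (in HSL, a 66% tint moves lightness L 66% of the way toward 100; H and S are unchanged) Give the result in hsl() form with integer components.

L moves 66% from 20 toward 100: 20 + 52.8 = 72.8 → 73.
H and S are unchanged.

hsl(341, 34%, 73%)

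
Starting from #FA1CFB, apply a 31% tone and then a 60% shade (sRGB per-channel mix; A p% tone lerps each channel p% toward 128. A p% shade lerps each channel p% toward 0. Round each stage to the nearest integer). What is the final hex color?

#FA1CFB is rgb(250, 28, 251).
Lerp each channel 31% toward 128:
  R: 250 + 0.31×(128−250) = 250 − 37.82 = 212.18 → 212
  G: 28 + 31 = 59 → 59
  B: 251 + 0.31×(128−251) = 251 − 38.13 = 212.87 → 213
After the tone: rgb(212, 59, 213) = #D43BD5.
Lerp each channel 60% toward 0:
  R: 212 + 0.6×(0−212) = 212 − 127.2 = 84.8 → 85
  G: 59 − 35.4 = 23.6 → 24
  B: 213 − 127.8 = 85.2 → 85
rgb(85, 24, 85) = #551855.

#551855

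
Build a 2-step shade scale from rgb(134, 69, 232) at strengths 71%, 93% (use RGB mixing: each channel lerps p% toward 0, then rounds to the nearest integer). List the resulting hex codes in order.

#271443, #090510

71%: (134 − 95.14 = 38.86→39, 69 − 48.99 = 20.01→20, 232 − 164.72 = 67.28→67) → #271443
93%: (134 − 124.62 = 9.38→9, 69 − 64.17 = 4.83→5, 232 − 215.76 = 16.24→16) → #090510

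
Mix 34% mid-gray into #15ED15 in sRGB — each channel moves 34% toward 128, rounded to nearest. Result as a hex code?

#39C839

#15ED15 is rgb(21, 237, 21).
A 34% tone moves each channel 34% toward 128:
  R: 21 + 36.38 = 57.38 → 57
  G: 237 + 0.34×(128−237) = 237 − 37.06 = 199.94 → 200
  B: 21 + 0.34×(128−21) = 21 + 36.38 = 57.38 → 57
rgb(57, 200, 57) = #39C839.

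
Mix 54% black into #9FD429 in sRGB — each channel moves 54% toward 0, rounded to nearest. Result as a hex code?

#9FD429 is rgb(159, 212, 41).
Per channel, c → c + 0.54(0 − c):
  R: 159 + 0.54×(0−159) = 159 − 85.86 = 73.14 → 73
  G: 212 + 0.54×(0−212) = 212 − 114.48 = 97.52 → 98
  B: 41 + 0.54×(0−41) = 41 − 22.14 = 18.86 → 19
rgb(73, 98, 19) = #496213.

#496213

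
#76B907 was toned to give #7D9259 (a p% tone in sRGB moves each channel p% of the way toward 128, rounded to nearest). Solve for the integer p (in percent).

68%

#76B907 is rgb(118, 185, 7); #7D9259 is rgb(125, 146, 89).
On the B channel (widest range): 89 ≈ 7 + (p/100)(128 − 7), so p ≈ 100×(89 − 7)/(128 − 7) = 8200/121 = 67.77.
p = 68 reproduces all three channels after rounding.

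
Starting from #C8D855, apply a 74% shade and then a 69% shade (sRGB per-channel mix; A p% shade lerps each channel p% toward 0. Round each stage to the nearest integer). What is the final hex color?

#101107

#C8D855 is rgb(200, 216, 85).
A 74% shade moves each channel 74% toward 0:
  R: 200 + 0.74×(0−200) = 200 − 148 = 52 → 52
  G: 216 − 159.84 = 56.16 → 56
  B: 85 − 62.9 = 22.1 → 22
After the shade: rgb(52, 56, 22) = #343816.
Per channel, c → c + 0.69(0 − c):
  R: 52 − 35.88 = 16.12 → 16
  G: 56 − 38.64 = 17.36 → 17
  B: 22 − 15.18 = 6.82 → 7
rgb(16, 17, 7) = #101107.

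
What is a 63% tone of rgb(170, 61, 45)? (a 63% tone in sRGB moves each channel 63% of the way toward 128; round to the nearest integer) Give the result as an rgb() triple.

Per channel, c → c + 0.63(128 − c):
  R: 170 − 26.46 = 143.54 → 144
  G: 61 + 0.63×(128−61) = 61 + 42.21 = 103.21 → 103
  B: 45 + 0.63×(128−45) = 45 + 52.29 = 97.29 → 97

rgb(144, 103, 97)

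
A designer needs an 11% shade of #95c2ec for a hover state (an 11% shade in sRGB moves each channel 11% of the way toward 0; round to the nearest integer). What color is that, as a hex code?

#85add2

#95c2ec is rgb(149, 194, 236).
Per channel, c → c + 0.11(0 − c):
  R: 149 − 16.39 = 132.61 → 133
  G: 194 − 21.34 = 172.66 → 173
  B: 236 + 0.11×(0−236) = 236 − 25.96 = 210.04 → 210
rgb(133, 173, 210) = #85add2.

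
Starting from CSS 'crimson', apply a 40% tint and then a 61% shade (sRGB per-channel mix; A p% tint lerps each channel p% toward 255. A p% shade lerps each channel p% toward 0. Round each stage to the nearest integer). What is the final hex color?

CSS crimson is rgb(220, 20, 60).
A 40% tint moves each channel 40% toward 255:
  R: 220 + 14 = 234 → 234
  G: 20 + 0.4×(255−20) = 20 + 94 = 114 → 114
  B: 60 + 0.4×(255−60) = 60 + 78 = 138 → 138
After the tint: rgb(234, 114, 138) = #EA728A.
Per channel, c → c + 0.61(0 − c):
  R: 234 − 142.74 = 91.26 → 91
  G: 114 + 0.61×(0−114) = 114 − 69.54 = 44.46 → 44
  B: 138 + 0.61×(0−138) = 138 − 84.18 = 53.82 → 54
rgb(91, 44, 54) = #5B2C36.

#5B2C36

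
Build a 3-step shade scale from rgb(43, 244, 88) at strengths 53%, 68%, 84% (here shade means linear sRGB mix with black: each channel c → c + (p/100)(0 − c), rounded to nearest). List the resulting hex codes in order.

53%: (43 − 22.79 = 20.21→20, 244 − 129.32 = 114.68→115, 88 − 46.64 = 41.36→41) → #147329
68%: (43 − 29.24 = 13.76→14, 244 − 165.92 = 78.08→78, 88 − 59.84 = 28.16→28) → #0E4E1C
84%: (43 − 36.12 = 6.88→7, 244 − 204.96 = 39.04→39, 88 − 73.92 = 14.08→14) → #07270E

#147329, #0E4E1C, #07270E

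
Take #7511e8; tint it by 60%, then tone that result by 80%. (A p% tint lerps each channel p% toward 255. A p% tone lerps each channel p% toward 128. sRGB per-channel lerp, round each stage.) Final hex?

#7511e8 is rgb(117, 17, 232).
Per channel, c → c + 0.6(255 − c):
  R: 117 + 82.8 = 199.8 → 200
  G: 17 + 0.6×(255−17) = 17 + 142.8 = 159.8 → 160
  B: 232 + 0.6×(255−232) = 232 + 13.8 = 245.8 → 246
After the tint: rgb(200, 160, 246) = #c8a0f6.
Lerp each channel 80% toward 128:
  R: 200 − 57.6 = 142.4 → 142
  G: 160 + 0.8×(128−160) = 160 − 25.6 = 134.4 → 134
  B: 246 + 0.8×(128−246) = 246 − 94.4 = 151.6 → 152
rgb(142, 134, 152) = #8e8698.

#8e8698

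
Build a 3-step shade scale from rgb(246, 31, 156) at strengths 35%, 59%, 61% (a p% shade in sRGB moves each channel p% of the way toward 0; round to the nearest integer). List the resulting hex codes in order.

#A01465, #650D40, #600C3D

35%: (246 − 86.1 = 159.9→160, 31 − 10.85 = 20.15→20, 156 − 54.6 = 101.4→101) → #A01465
59%: (246 − 145.14 = 100.86→101, 31 − 18.29 = 12.71→13, 156 − 92.04 = 63.96→64) → #650D40
61%: (246 − 150.06 = 95.94→96, 31 − 18.91 = 12.09→12, 156 − 95.16 = 60.84→61) → #600C3D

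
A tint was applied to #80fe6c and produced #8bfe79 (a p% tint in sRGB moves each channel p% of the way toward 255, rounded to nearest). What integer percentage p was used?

#80fe6c is rgb(128, 254, 108); #8bfe79 is rgb(139, 254, 121).
On the B channel (widest range): 121 ≈ 108 + (p/100)(255 − 108), so p ≈ 100×(121 − 108)/(255 − 108) = 1300/147 = 8.84.
p = 9 reproduces all three channels after rounding.

9%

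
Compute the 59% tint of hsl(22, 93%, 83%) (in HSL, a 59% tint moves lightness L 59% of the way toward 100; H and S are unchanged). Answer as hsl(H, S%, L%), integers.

hsl(22, 93%, 93%)

L moves 59% from 83 toward 100: 83 + 10.03 = 93.03 → 93.
H and S are unchanged.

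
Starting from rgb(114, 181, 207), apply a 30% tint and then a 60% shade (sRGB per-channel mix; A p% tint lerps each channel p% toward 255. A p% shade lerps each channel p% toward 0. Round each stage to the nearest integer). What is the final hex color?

#3E5158

Lerp each channel 30% toward 255:
  R: 114 + 0.3×(255−114) = 114 + 42.3 = 156.3 → 156
  G: 181 + 22.2 = 203.2 → 203
  B: 207 + 0.3×(255−207) = 207 + 14.4 = 221.4 → 221
After the tint: rgb(156, 203, 221) = #9CCBDD.
Lerp each channel 60% toward 0:
  R: 156 + 0.6×(0−156) = 156 − 93.6 = 62.4 → 62
  G: 203 + 0.6×(0−203) = 203 − 121.8 = 81.2 → 81
  B: 221 + 0.6×(0−221) = 221 − 132.6 = 88.4 → 88
rgb(62, 81, 88) = #3E5158.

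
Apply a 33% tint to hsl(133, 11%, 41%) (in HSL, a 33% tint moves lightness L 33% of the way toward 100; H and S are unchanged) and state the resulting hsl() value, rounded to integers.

hsl(133, 11%, 60%)

L moves 33% from 41 toward 100: 41 + 19.47 = 60.47 → 60.
H and S are unchanged.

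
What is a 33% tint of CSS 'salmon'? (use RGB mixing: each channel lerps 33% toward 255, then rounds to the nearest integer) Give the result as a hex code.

#fcaaa1

CSS salmon is rgb(250, 128, 114).
Per channel, c → c + 0.33(255 − c):
  R: 250 + 1.65 = 251.65 → 252
  G: 128 + 0.33×(255−128) = 128 + 41.91 = 169.91 → 170
  B: 114 + 0.33×(255−114) = 114 + 46.53 = 160.53 → 161
rgb(252, 170, 161) = #fcaaa1.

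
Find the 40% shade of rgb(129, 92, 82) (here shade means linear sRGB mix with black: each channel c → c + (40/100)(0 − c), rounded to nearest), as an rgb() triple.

A 40% shade moves each channel 40% toward 0:
  R: 129 − 51.6 = 77.4 → 77
  G: 92 − 36.8 = 55.2 → 55
  B: 82 + 0.4×(0−82) = 82 − 32.8 = 49.2 → 49

rgb(77, 55, 49)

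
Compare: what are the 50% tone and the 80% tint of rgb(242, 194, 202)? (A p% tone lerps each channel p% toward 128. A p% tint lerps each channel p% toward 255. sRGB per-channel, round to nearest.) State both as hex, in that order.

#B9A1A5, #FCF3F4

50% tone:
  R: 242 + 0.5×(128−242) = 242 − 57 = 185 → 185
  G: 194 + 0.5×(128−194) = 194 − 33 = 161 → 161
  B: 202 − 37 = 165 → 165
  → #B9A1A5
80% tint:
  R: 242 + 10.4 = 252.4 → 252
  G: 194 + 0.8×(255−194) = 194 + 48.8 = 242.8 → 243
  B: 202 + 0.8×(255−202) = 202 + 42.4 = 244.4 → 244
  → #FCF3F4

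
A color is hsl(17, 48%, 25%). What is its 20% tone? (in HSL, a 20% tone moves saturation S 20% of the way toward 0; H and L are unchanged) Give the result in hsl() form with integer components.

S moves 20% from 48 toward 0: 48 − 9.6 = 38.4 → 38.
H and L are unchanged.

hsl(17, 38%, 25%)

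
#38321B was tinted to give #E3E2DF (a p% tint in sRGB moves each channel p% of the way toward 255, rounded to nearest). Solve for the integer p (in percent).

#38321B is rgb(56, 50, 27); #E3E2DF is rgb(227, 226, 223).
On the B channel (widest range): 223 ≈ 27 + (p/100)(255 − 27), so p ≈ 100×(223 − 27)/(255 − 27) = 19600/228 = 85.96.
p = 86 reproduces all three channels after rounding.

86%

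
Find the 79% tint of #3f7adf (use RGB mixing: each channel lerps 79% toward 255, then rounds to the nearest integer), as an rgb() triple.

#3f7adf is rgb(63, 122, 223).
Lerp each channel 79% toward 255:
  R: 63 + 0.79×(255−63) = 63 + 151.68 = 214.68 → 215
  G: 122 + 105.07 = 227.07 → 227
  B: 223 + 0.79×(255−223) = 223 + 25.28 = 248.28 → 248

rgb(215, 227, 248)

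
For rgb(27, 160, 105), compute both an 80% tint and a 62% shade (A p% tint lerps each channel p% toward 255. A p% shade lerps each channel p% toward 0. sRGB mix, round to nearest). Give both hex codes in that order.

80% tint:
  R: 27 + 0.8×(255−27) = 27 + 182.4 = 209.4 → 209
  G: 160 + 0.8×(255−160) = 160 + 76 = 236 → 236
  B: 105 + 0.8×(255−105) = 105 + 120 = 225 → 225
  → #D1ECE1
62% shade:
  R: 27 + 0.62×(0−27) = 27 − 16.74 = 10.26 → 10
  G: 160 + 0.62×(0−160) = 160 − 99.2 = 60.8 → 61
  B: 105 − 65.1 = 39.9 → 40
  → #0A3D28

#D1ECE1, #0A3D28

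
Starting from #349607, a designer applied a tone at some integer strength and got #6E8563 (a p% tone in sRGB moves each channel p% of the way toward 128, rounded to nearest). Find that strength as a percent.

#349607 is rgb(52, 150, 7); #6E8563 is rgb(110, 133, 99).
On the B channel (widest range): 99 ≈ 7 + (p/100)(128 − 7), so p ≈ 100×(99 − 7)/(128 − 7) = 9200/121 = 76.03.
p = 76 reproduces all three channels after rounding.

76%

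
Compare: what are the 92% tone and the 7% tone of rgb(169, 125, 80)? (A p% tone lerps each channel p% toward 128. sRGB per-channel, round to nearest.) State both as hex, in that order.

#83807C, #A67D53

92% tone:
  R: 169 + 0.92×(128−169) = 169 − 37.72 = 131.28 → 131
  G: 125 + 2.76 = 127.76 → 128
  B: 80 + 44.16 = 124.16 → 124
  → #83807C
7% tone:
  R: 169 + 0.07×(128−169) = 169 − 2.87 = 166.13 → 166
  G: 125 + 0.07×(128−125) = 125 + 0.21 = 125.21 → 125
  B: 80 + 0.07×(128−80) = 80 + 3.36 = 83.36 → 83
  → #A67D53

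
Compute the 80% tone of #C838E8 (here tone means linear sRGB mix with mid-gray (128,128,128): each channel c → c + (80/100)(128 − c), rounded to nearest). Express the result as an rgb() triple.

#C838E8 is rgb(200, 56, 232).
An 80% tone moves each channel 80% toward 128:
  R: 200 + 0.8×(128−200) = 200 − 57.6 = 142.4 → 142
  G: 56 + 0.8×(128−56) = 56 + 57.6 = 113.6 → 114
  B: 232 − 83.2 = 148.8 → 149

rgb(142, 114, 149)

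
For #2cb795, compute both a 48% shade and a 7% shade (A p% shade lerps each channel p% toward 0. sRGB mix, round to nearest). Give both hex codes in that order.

#2cb795 is rgb(44, 183, 149).
48% shade:
  R: 44 + 0.48×(0−44) = 44 − 21.12 = 22.88 → 23
  G: 183 − 87.84 = 95.16 → 95
  B: 149 + 0.48×(0−149) = 149 − 71.52 = 77.48 → 77
  → #175f4d
7% shade:
  R: 44 + 0.07×(0−44) = 44 − 3.08 = 40.92 → 41
  G: 183 − 12.81 = 170.19 → 170
  B: 149 − 10.43 = 138.57 → 139
  → #29aa8b

#175f4d, #29aa8b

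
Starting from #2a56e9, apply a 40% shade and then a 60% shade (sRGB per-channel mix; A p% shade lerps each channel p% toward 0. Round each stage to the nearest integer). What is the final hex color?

#0a1538

#2a56e9 is rgb(42, 86, 233).
Lerp each channel 40% toward 0:
  R: 42 + 0.4×(0−42) = 42 − 16.8 = 25.2 → 25
  G: 86 − 34.4 = 51.6 → 52
  B: 233 + 0.4×(0−233) = 233 − 93.2 = 139.8 → 140
After the shade: rgb(25, 52, 140) = #19348c.
A 60% shade moves each channel 60% toward 0:
  R: 25 + 0.6×(0−25) = 25 − 15 = 10 → 10
  G: 52 + 0.6×(0−52) = 52 − 31.2 = 20.8 → 21
  B: 140 − 84 = 56 → 56
rgb(10, 21, 56) = #0a1538.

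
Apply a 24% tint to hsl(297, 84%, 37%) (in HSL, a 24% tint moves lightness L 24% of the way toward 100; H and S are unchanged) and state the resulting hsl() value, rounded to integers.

L moves 24% from 37 toward 100: 37 + 15.12 = 52.12 → 52.
H and S are unchanged.

hsl(297, 84%, 52%)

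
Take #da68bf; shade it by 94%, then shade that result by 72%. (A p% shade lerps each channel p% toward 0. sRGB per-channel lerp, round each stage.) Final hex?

#da68bf is rgb(218, 104, 191).
Per channel, c → c + 0.94(0 − c):
  R: 218 − 204.92 = 13.08 → 13
  G: 104 − 97.76 = 6.24 → 6
  B: 191 − 179.54 = 11.46 → 11
After the shade: rgb(13, 6, 11) = #0d060b.
Per channel, c → c + 0.72(0 − c):
  R: 13 − 9.36 = 3.64 → 4
  G: 6 + 0.72×(0−6) = 6 − 4.32 = 1.68 → 2
  B: 11 − 7.92 = 3.08 → 3
rgb(4, 2, 3) = #040203.

#040203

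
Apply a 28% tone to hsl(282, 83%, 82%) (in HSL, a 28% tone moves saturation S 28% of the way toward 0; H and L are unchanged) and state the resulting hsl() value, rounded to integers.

S moves 28% from 83 toward 0: 83 − 23.24 = 59.76 → 60.
H and L are unchanged.

hsl(282, 60%, 82%)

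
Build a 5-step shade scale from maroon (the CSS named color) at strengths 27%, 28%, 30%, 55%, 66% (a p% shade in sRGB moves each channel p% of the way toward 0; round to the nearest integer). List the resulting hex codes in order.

#5d0000, #5c0000, #5a0000, #3a0000, #2c0000

CSS maroon is rgb(128, 0, 0).
27%: (128 − 34.56 = 93.44→93, 0→0, 0→0) → #5d0000
28%: (128 − 35.84 = 92.16→92, 0→0, 0→0) → #5c0000
30%: (128 − 38.4 = 89.6→90, 0→0, 0→0) → #5a0000
55%: (128 − 70.4 = 57.6→58, 0→0, 0→0) → #3a0000
66%: (128 − 84.48 = 43.52→44, 0→0, 0→0) → #2c0000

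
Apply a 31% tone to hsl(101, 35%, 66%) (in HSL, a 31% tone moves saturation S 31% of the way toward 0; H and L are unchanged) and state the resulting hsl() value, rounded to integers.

hsl(101, 24%, 66%)

S moves 31% from 35 toward 0: 35 − 10.85 = 24.15 → 24.
H and L are unchanged.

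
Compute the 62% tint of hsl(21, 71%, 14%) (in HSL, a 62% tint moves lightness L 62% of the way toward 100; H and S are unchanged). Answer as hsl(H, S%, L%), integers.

hsl(21, 71%, 67%)

L moves 62% from 14 toward 100: 14 + 53.32 = 67.32 → 67.
H and S are unchanged.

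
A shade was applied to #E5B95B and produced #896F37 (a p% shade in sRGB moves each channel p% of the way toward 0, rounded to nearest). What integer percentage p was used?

#E5B95B is rgb(229, 185, 91); #896F37 is rgb(137, 111, 55).
On the R channel (widest range): 137 ≈ 229 + (p/100)(0 − 229), so p ≈ 100×(137 − 229)/(0 − 229) = -9200/-229 = 40.17.
p = 40 reproduces all three channels after rounding.

40%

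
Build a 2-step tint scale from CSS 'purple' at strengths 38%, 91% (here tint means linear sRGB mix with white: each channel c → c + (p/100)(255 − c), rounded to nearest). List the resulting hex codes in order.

#b061b0, #f4e8f4

CSS purple is rgb(128, 0, 128).
38%: (128 + 48.26 = 176.26→176, 0 + 96.9 = 96.9→97, 128 + 48.26 = 176.26→176) → #b061b0
91%: (128 + 115.57 = 243.57→244, 0 + 232.05 = 232.05→232, 128 + 115.57 = 243.57→244) → #f4e8f4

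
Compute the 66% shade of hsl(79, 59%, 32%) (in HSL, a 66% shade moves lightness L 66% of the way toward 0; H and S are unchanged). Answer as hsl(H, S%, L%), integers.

L moves 66% from 32 toward 0: 32 − 21.12 = 10.88 → 11.
H and S are unchanged.

hsl(79, 59%, 11%)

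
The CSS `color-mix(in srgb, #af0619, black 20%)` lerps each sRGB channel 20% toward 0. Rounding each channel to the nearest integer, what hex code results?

#8c0514

#af0619 is rgb(175, 6, 25).
Per channel, c → c + 0.2(0 − c):
  R: 175 − 35 = 140 → 140
  G: 6 + 0.2×(0−6) = 6 − 1.2 = 4.8 → 5
  B: 25 − 5 = 20 → 20
rgb(140, 5, 20) = #8c0514.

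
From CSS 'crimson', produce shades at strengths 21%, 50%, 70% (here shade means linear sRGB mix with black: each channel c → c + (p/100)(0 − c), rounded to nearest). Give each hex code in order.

CSS crimson is rgb(220, 20, 60).
21%: (220 − 46.2 = 173.8→174, 20 − 4.2 = 15.8→16, 60 − 12.6 = 47.4→47) → #AE102F
50%: (220 − 110 = 110→110, 20 − 10 = 10→10, 60 − 30 = 30→30) → #6E0A1E
70%: (220 − 154 = 66→66, 20 − 14 = 6→6, 60 − 42 = 18→18) → #420612

#AE102F, #6E0A1E, #420612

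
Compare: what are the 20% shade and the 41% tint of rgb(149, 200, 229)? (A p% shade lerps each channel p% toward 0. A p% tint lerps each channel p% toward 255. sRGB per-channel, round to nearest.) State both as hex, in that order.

20% shade:
  R: 149 − 29.8 = 119.2 → 119
  G: 200 + 0.2×(0−200) = 200 − 40 = 160 → 160
  B: 229 + 0.2×(0−229) = 229 − 45.8 = 183.2 → 183
  → #77A0B7
41% tint:
  R: 149 + 0.41×(255−149) = 149 + 43.46 = 192.46 → 192
  G: 200 + 0.41×(255−200) = 200 + 22.55 = 222.55 → 223
  B: 229 + 0.41×(255−229) = 229 + 10.66 = 239.66 → 240
  → #C0DFF0

#77A0B7, #C0DFF0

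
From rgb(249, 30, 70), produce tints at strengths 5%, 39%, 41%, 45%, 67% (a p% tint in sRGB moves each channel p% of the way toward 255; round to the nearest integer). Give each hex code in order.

5%: (249→249, 30 + 11.25 = 41.25→41, 70 + 9.25 = 79.25→79) → #F9294F
39%: (249 + 2.34 = 251.34→251, 30 + 87.75 = 117.75→118, 70 + 72.15 = 142.15→142) → #FB768E
41%: (249 + 2.46 = 251.46→251, 30 + 92.25 = 122.25→122, 70 + 75.85 = 145.85→146) → #FB7A92
45%: (249 + 2.7 = 251.7→252, 30 + 101.25 = 131.25→131, 70 + 83.25 = 153.25→153) → #FC8399
67%: (249 + 4.02 = 253.02→253, 30 + 150.75 = 180.75→181, 70 + 123.95 = 193.95→194) → #FDB5C2

#F9294F, #FB768E, #FB7A92, #FC8399, #FDB5C2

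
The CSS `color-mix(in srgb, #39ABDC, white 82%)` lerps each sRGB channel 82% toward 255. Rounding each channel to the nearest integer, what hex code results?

#DBF0F9

#39ABDC is rgb(57, 171, 220).
Per channel, c → c + 0.82(255 − c):
  R: 57 + 0.82×(255−57) = 57 + 162.36 = 219.36 → 219
  G: 171 + 68.88 = 239.88 → 240
  B: 220 + 0.82×(255−220) = 220 + 28.7 = 248.7 → 249
rgb(219, 240, 249) = #DBF0F9.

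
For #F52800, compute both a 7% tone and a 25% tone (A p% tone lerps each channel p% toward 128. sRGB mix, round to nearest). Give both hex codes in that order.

#F52800 is rgb(245, 40, 0).
7% tone:
  R: 245 − 8.19 = 236.81 → 237
  G: 40 + 6.16 = 46.16 → 46
  B: 0 + 8.96 = 8.96 → 9
  → #ED2E09
25% tone:
  R: 245 + 0.25×(128−245) = 245 − 29.25 = 215.75 → 216
  G: 40 + 0.25×(128−40) = 40 + 22 = 62 → 62
  B: 0 + 32 = 32 → 32
  → #D83E20

#ED2E09, #D83E20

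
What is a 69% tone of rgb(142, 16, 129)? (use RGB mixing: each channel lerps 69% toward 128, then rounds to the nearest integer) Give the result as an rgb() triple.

Per channel, c → c + 0.69(128 − c):
  R: 142 − 9.66 = 132.34 → 132
  G: 16 + 0.69×(128−16) = 16 + 77.28 = 93.28 → 93
  B: 129 − 0.69 = 128.31 → 128

rgb(132, 93, 128)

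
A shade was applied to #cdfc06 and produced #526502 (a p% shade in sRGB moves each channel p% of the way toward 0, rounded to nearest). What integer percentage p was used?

#cdfc06 is rgb(205, 252, 6); #526502 is rgb(82, 101, 2).
On the G channel (widest range): 101 ≈ 252 + (p/100)(0 − 252), so p ≈ 100×(101 − 252)/(0 − 252) = -15100/-252 = 59.92.
p = 60 reproduces all three channels after rounding.

60%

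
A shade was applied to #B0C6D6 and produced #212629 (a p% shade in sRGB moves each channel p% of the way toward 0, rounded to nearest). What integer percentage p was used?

#B0C6D6 is rgb(176, 198, 214); #212629 is rgb(33, 38, 41).
On the B channel (widest range): 41 ≈ 214 + (p/100)(0 − 214), so p ≈ 100×(41 − 214)/(0 − 214) = -17300/-214 = 80.84.
p = 81 reproduces all three channels after rounding.

81%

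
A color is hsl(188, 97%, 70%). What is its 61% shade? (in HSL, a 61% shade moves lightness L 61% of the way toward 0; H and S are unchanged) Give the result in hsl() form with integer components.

hsl(188, 97%, 27%)

L moves 61% from 70 toward 0: 70 − 42.7 = 27.3 → 27.
H and S are unchanged.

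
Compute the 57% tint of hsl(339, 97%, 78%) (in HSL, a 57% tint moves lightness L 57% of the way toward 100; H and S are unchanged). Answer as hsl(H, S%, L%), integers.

hsl(339, 97%, 91%)

L moves 57% from 78 toward 100: 78 + 12.54 = 90.54 → 91.
H and S are unchanged.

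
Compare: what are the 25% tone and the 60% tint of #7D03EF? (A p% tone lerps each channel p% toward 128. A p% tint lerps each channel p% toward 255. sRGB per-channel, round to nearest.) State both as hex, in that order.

#7E22D3, #CB9AF9

#7D03EF is rgb(125, 3, 239).
25% tone:
  R: 125 + 0.25×(128−125) = 125 + 0.75 = 125.75 → 126
  G: 3 + 31.25 = 34.25 → 34
  B: 239 + 0.25×(128−239) = 239 − 27.75 = 211.25 → 211
  → #7E22D3
60% tint:
  R: 125 + 0.6×(255−125) = 125 + 78 = 203 → 203
  G: 3 + 0.6×(255−3) = 3 + 151.2 = 154.2 → 154
  B: 239 + 9.6 = 248.6 → 249
  → #CB9AF9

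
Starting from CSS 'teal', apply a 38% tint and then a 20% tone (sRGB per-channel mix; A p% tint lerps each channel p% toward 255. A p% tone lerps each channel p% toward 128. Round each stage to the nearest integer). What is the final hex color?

#67A6A6

CSS teal is rgb(0, 128, 128).
A 38% tint moves each channel 38% toward 255:
  R: 0 + 0.38×(255−0) = 0 + 96.9 = 96.9 → 97
  G: 128 + 48.26 = 176.26 → 176
  B: 128 + 48.26 = 176.26 → 176
After the tint: rgb(97, 176, 176) = #61B0B0.
A 20% tone moves each channel 20% toward 128:
  R: 97 + 6.2 = 103.2 → 103
  G: 176 − 9.6 = 166.4 → 166
  B: 176 + 0.2×(128−176) = 176 − 9.6 = 166.4 → 166
rgb(103, 166, 166) = #67A6A6.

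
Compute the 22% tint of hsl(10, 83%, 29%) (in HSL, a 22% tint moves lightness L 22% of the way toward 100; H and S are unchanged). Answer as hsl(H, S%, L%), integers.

hsl(10, 83%, 45%)

L moves 22% from 29 toward 100: 29 + 15.62 = 44.62 → 45.
H and S are unchanged.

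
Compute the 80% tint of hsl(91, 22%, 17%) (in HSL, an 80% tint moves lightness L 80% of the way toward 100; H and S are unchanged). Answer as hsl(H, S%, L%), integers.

L moves 80% from 17 toward 100: 17 + 66.4 = 83.4 → 83.
H and S are unchanged.

hsl(91, 22%, 83%)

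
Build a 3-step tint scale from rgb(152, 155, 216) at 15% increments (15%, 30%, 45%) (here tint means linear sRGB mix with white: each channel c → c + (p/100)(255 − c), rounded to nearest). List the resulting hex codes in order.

15%: (152 + 15.45 = 167.45→167, 155 + 15 = 170→170, 216 + 5.85 = 221.85→222) → #A7AADE
30%: (152 + 30.9 = 182.9→183, 155 + 30 = 185→185, 216 + 11.7 = 227.7→228) → #B7B9E4
45%: (152 + 46.35 = 198.35→198, 155 + 45 = 200→200, 216 + 17.55 = 233.55→234) → #C6C8EA

#A7AADE, #B7B9E4, #C6C8EA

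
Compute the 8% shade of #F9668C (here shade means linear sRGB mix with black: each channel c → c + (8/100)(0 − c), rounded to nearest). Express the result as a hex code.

#E55E81

#F9668C is rgb(249, 102, 140).
Lerp each channel 8% toward 0:
  R: 249 + 0.08×(0−249) = 249 − 19.92 = 229.08 → 229
  G: 102 − 8.16 = 93.84 → 94
  B: 140 + 0.08×(0−140) = 140 − 11.2 = 128.8 → 129
rgb(229, 94, 129) = #E55E81.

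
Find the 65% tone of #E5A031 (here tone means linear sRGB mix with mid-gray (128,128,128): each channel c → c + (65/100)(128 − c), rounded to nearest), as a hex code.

#A38B64

#E5A031 is rgb(229, 160, 49).
Lerp each channel 65% toward 128:
  R: 229 − 65.65 = 163.35 → 163
  G: 160 + 0.65×(128−160) = 160 − 20.8 = 139.2 → 139
  B: 49 + 0.65×(128−49) = 49 + 51.35 = 100.35 → 100
rgb(163, 139, 100) = #A38B64.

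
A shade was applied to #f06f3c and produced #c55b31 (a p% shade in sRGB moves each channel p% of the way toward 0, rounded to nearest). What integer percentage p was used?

18%

#f06f3c is rgb(240, 111, 60); #c55b31 is rgb(197, 91, 49).
On the R channel (widest range): 197 ≈ 240 + (p/100)(0 − 240), so p ≈ 100×(197 − 240)/(0 − 240) = -4300/-240 = 17.92.
p = 18 reproduces all three channels after rounding.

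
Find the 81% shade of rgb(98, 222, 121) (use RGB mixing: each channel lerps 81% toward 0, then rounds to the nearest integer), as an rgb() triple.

An 81% shade moves each channel 81% toward 0:
  R: 98 + 0.81×(0−98) = 98 − 79.38 = 18.62 → 19
  G: 222 + 0.81×(0−222) = 222 − 179.82 = 42.18 → 42
  B: 121 + 0.81×(0−121) = 121 − 98.01 = 22.99 → 23

rgb(19, 42, 23)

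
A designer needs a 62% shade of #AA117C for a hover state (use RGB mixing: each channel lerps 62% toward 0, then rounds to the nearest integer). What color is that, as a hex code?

#41062F

#AA117C is rgb(170, 17, 124).
Per channel, c → c + 0.62(0 − c):
  R: 170 − 105.4 = 64.6 → 65
  G: 17 + 0.62×(0−17) = 17 − 10.54 = 6.46 → 6
  B: 124 + 0.62×(0−124) = 124 − 76.88 = 47.12 → 47
rgb(65, 6, 47) = #41062F.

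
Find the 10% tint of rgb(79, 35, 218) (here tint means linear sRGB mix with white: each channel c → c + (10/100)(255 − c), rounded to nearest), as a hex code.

Lerp each channel 10% toward 255:
  R: 79 + 0.1×(255−79) = 79 + 17.6 = 96.6 → 97
  G: 35 + 22 = 57 → 57
  B: 218 + 3.7 = 221.7 → 222
rgb(97, 57, 222) = #6139DE.

#6139DE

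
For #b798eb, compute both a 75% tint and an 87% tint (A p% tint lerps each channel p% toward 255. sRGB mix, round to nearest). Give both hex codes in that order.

#ede5fa, #f6f2fc

#b798eb is rgb(183, 152, 235).
75% tint:
  R: 183 + 54 = 237 → 237
  G: 152 + 0.75×(255−152) = 152 + 77.25 = 229.25 → 229
  B: 235 + 15 = 250 → 250
  → #ede5fa
87% tint:
  R: 183 + 0.87×(255−183) = 183 + 62.64 = 245.64 → 246
  G: 152 + 89.61 = 241.61 → 242
  B: 235 + 0.87×(255−235) = 235 + 17.4 = 252.4 → 252
  → #f6f2fc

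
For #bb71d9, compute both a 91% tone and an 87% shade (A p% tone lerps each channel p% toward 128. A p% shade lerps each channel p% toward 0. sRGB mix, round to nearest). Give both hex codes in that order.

#bb71d9 is rgb(187, 113, 217).
91% tone:
  R: 187 − 53.69 = 133.31 → 133
  G: 113 + 0.91×(128−113) = 113 + 13.65 = 126.65 → 127
  B: 217 + 0.91×(128−217) = 217 − 80.99 = 136.01 → 136
  → #857f88
87% shade:
  R: 187 + 0.87×(0−187) = 187 − 162.69 = 24.31 → 24
  G: 113 + 0.87×(0−113) = 113 − 98.31 = 14.69 → 15
  B: 217 + 0.87×(0−217) = 217 − 188.79 = 28.21 → 28
  → #180f1c

#857f88, #180f1c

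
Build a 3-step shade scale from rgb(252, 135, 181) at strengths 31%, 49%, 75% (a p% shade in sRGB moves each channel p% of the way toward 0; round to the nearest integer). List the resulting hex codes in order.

#AE5D7D, #81455C, #3F222D

31%: (252 − 78.12 = 173.88→174, 135 − 41.85 = 93.15→93, 181 − 56.11 = 124.89→125) → #AE5D7D
49%: (252 − 123.48 = 128.52→129, 135 − 66.15 = 68.85→69, 181 − 88.69 = 92.31→92) → #81455C
75%: (252 − 189 = 63→63, 135 − 101.25 = 33.75→34, 181 − 135.75 = 45.25→45) → #3F222D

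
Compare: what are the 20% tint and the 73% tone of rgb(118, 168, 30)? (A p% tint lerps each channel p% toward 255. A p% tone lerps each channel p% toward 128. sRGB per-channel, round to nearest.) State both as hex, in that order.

#91B94B, #7D8B66

20% tint:
  R: 118 + 0.2×(255−118) = 118 + 27.4 = 145.4 → 145
  G: 168 + 0.2×(255−168) = 168 + 17.4 = 185.4 → 185
  B: 30 + 45 = 75 → 75
  → #91B94B
73% tone:
  R: 118 + 0.73×(128−118) = 118 + 7.3 = 125.3 → 125
  G: 168 − 29.2 = 138.8 → 139
  B: 30 + 71.54 = 101.54 → 102
  → #7D8B66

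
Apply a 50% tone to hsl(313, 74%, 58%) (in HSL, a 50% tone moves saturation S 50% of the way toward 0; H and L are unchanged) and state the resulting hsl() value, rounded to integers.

hsl(313, 37%, 58%)

S moves 50% from 74 toward 0: 74 − 37 = 37 → 37.
H and L are unchanged.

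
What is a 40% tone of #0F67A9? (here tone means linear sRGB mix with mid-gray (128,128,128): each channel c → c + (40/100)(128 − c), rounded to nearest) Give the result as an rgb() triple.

#0F67A9 is rgb(15, 103, 169).
Per channel, c → c + 0.4(128 − c):
  R: 15 + 0.4×(128−15) = 15 + 45.2 = 60.2 → 60
  G: 103 + 0.4×(128−103) = 103 + 10 = 113 → 113
  B: 169 + 0.4×(128−169) = 169 − 16.4 = 152.6 → 153

rgb(60, 113, 153)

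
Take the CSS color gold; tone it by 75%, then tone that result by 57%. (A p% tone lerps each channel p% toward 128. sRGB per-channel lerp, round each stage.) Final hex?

CSS gold is rgb(255, 215, 0).
Lerp each channel 75% toward 128:
  R: 255 + 0.75×(128−255) = 255 − 95.25 = 159.75 → 160
  G: 215 − 65.25 = 149.75 → 150
  B: 0 + 96 = 96 → 96
After the tone: rgb(160, 150, 96) = #A09660.
A 57% tone moves each channel 57% toward 128:
  R: 160 + 0.57×(128−160) = 160 − 18.24 = 141.76 → 142
  G: 150 + 0.57×(128−150) = 150 − 12.54 = 137.46 → 137
  B: 96 + 0.57×(128−96) = 96 + 18.24 = 114.24 → 114
rgb(142, 137, 114) = #8E8972.

#8E8972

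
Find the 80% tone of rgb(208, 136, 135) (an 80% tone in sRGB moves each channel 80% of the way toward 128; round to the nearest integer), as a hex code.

Lerp each channel 80% toward 128:
  R: 208 − 64 = 144 → 144
  G: 136 + 0.8×(128−136) = 136 − 6.4 = 129.6 → 130
  B: 135 − 5.6 = 129.4 → 129
rgb(144, 130, 129) = #908281.

#908281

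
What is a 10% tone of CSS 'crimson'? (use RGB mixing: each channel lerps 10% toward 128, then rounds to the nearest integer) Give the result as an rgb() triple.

rgb(211, 31, 67)

CSS crimson is rgb(220, 20, 60).
Per channel, c → c + 0.1(128 − c):
  R: 220 − 9.2 = 210.8 → 211
  G: 20 + 0.1×(128−20) = 20 + 10.8 = 30.8 → 31
  B: 60 + 0.1×(128−60) = 60 + 6.8 = 66.8 → 67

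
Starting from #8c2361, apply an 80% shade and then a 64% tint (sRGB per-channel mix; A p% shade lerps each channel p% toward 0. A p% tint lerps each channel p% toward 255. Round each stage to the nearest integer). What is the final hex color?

#8c2361 is rgb(140, 35, 97).
Lerp each channel 80% toward 0:
  R: 140 + 0.8×(0−140) = 140 − 112 = 28 → 28
  G: 35 − 28 = 7 → 7
  B: 97 + 0.8×(0−97) = 97 − 77.6 = 19.4 → 19
After the shade: rgb(28, 7, 19) = #1c0713.
Per channel, c → c + 0.64(255 − c):
  R: 28 + 145.28 = 173.28 → 173
  G: 7 + 0.64×(255−7) = 7 + 158.72 = 165.72 → 166
  B: 19 + 0.64×(255−19) = 19 + 151.04 = 170.04 → 170
rgb(173, 166, 170) = #ada6aa.

#ada6aa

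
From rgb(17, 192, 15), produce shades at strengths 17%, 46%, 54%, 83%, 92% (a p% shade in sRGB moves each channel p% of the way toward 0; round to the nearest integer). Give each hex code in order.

17%: (17 − 2.89 = 14.11→14, 192 − 32.64 = 159.36→159, 15 − 2.55 = 12.45→12) → #0E9F0C
46%: (17 − 7.82 = 9.18→9, 192 − 88.32 = 103.68→104, 15 − 6.9 = 8.1→8) → #096808
54%: (17 − 9.18 = 7.82→8, 192 − 103.68 = 88.32→88, 15 − 8.1 = 6.9→7) → #085807
83%: (17 − 14.11 = 2.89→3, 192 − 159.36 = 32.64→33, 15 − 12.45 = 2.55→3) → #032103
92%: (17 − 15.64 = 1.36→1, 192 − 176.64 = 15.36→15, 15 − 13.8 = 1.2→1) → #010F01

#0E9F0C, #096808, #085807, #032103, #010F01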